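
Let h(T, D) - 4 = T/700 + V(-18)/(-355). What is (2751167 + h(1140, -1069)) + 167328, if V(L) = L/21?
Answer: 1036067724/355 ≈ 2.9185e+6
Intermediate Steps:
V(L) = L/21 (V(L) = L*(1/21) = L/21)
h(T, D) = 9946/2485 + T/700 (h(T, D) = 4 + (T/700 + ((1/21)*(-18))/(-355)) = 4 + (T*(1/700) - 6/7*(-1/355)) = 4 + (T/700 + 6/2485) = 4 + (6/2485 + T/700) = 9946/2485 + T/700)
(2751167 + h(1140, -1069)) + 167328 = (2751167 + (9946/2485 + (1/700)*1140)) + 167328 = (2751167 + (9946/2485 + 57/35)) + 167328 = (2751167 + 1999/355) + 167328 = 976666284/355 + 167328 = 1036067724/355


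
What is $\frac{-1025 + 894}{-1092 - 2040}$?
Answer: $\frac{131}{3132} \approx 0.041826$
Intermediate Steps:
$\frac{-1025 + 894}{-1092 - 2040} = - \frac{131}{-3132} = \left(-131\right) \left(- \frac{1}{3132}\right) = \frac{131}{3132}$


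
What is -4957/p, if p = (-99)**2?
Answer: -4957/9801 ≈ -0.50576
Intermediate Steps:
p = 9801
-4957/p = -4957/9801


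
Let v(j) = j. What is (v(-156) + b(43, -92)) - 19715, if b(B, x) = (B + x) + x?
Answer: -20012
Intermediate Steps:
b(B, x) = B + 2*x
(v(-156) + b(43, -92)) - 19715 = (-156 + (43 + 2*(-92))) - 19715 = (-156 + (43 - 184)) - 19715 = (-156 - 141) - 19715 = -297 - 19715 = -20012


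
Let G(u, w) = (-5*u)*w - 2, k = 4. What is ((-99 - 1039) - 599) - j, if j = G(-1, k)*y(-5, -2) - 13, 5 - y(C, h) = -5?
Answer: -1904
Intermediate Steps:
y(C, h) = 10 (y(C, h) = 5 - 1*(-5) = 5 + 5 = 10)
G(u, w) = -2 - 5*u*w (G(u, w) = -5*u*w - 2 = -2 - 5*u*w)
j = 167 (j = (-2 - 5*(-1)*4)*10 - 13 = (-2 + 20)*10 - 13 = 18*10 - 13 = 180 - 13 = 167)
((-99 - 1039) - 599) - j = ((-99 - 1039) - 599) - 1*167 = (-1138 - 599) - 167 = -1737 - 167 = -1904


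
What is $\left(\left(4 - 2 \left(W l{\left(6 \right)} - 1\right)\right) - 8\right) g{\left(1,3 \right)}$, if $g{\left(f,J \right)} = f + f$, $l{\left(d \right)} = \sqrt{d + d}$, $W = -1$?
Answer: $-4 + 8 \sqrt{3} \approx 9.8564$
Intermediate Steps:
$l{\left(d \right)} = \sqrt{2} \sqrt{d}$ ($l{\left(d \right)} = \sqrt{2 d} = \sqrt{2} \sqrt{d}$)
$g{\left(f,J \right)} = 2 f$
$\left(\left(4 - 2 \left(W l{\left(6 \right)} - 1\right)\right) - 8\right) g{\left(1,3 \right)} = \left(\left(4 - 2 \left(- \sqrt{2} \sqrt{6} - 1\right)\right) - 8\right) 2 \cdot 1 = \left(\left(4 - 2 \left(- 2 \sqrt{3} - 1\right)\right) - 8\right) 2 = \left(\left(4 - 2 \left(-1 - 2 \sqrt{3}\right)\right) - 8\right) 2 = \left(\left(4 + \left(2 + 4 \sqrt{3}\right)\right) - 8\right) 2 = \left(\left(6 + 4 \sqrt{3}\right) - 8\right) 2 = \left(-2 + 4 \sqrt{3}\right) 2 = -4 + 8 \sqrt{3}$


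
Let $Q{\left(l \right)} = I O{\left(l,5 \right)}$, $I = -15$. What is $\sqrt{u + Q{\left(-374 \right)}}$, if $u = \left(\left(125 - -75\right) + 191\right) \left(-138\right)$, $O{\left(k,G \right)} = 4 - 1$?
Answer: $i \sqrt{54003} \approx 232.39 i$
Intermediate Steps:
$O{\left(k,G \right)} = 3$ ($O{\left(k,G \right)} = 4 - 1 = 3$)
$Q{\left(l \right)} = -45$ ($Q{\left(l \right)} = \left(-15\right) 3 = -45$)
$u = -53958$ ($u = \left(\left(125 + 75\right) + 191\right) \left(-138\right) = \left(200 + 191\right) \left(-138\right) = 391 \left(-138\right) = -53958$)
$\sqrt{u + Q{\left(-374 \right)}} = \sqrt{-53958 - 45} = \sqrt{-54003} = i \sqrt{54003}$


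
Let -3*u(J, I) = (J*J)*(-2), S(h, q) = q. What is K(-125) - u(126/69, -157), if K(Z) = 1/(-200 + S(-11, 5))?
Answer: -229849/103155 ≈ -2.2282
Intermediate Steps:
K(Z) = -1/195 (K(Z) = 1/(-200 + 5) = 1/(-195) = -1/195)
u(J, I) = 2*J**2/3 (u(J, I) = -J*J*(-2)/3 = -J**2*(-2)/3 = -(-2)*J**2/3 = 2*J**2/3)
K(-125) - u(126/69, -157) = -1/195 - 2*(126/69)**2/3 = -1/195 - 2*(126*(1/69))**2/3 = -1/195 - 2*(42/23)**2/3 = -1/195 - 2*1764/(3*529) = -1/195 - 1*1176/529 = -1/195 - 1176/529 = -229849/103155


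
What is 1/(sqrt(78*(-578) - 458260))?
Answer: -I*sqrt(31459)/125836 ≈ -0.0014095*I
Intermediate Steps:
1/(sqrt(78*(-578) - 458260)) = 1/(sqrt(-45084 - 458260)) = 1/(sqrt(-503344)) = 1/(4*I*sqrt(31459)) = -I*sqrt(31459)/125836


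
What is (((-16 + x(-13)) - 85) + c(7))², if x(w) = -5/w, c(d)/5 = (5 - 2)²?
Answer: 522729/169 ≈ 3093.1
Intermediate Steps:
c(d) = 45 (c(d) = 5*(5 - 2)² = 5*3² = 5*9 = 45)
(((-16 + x(-13)) - 85) + c(7))² = (((-16 - 5/(-13)) - 85) + 45)² = (((-16 - 5*(-1/13)) - 85) + 45)² = (((-16 + 5/13) - 85) + 45)² = ((-203/13 - 85) + 45)² = (-1308/13 + 45)² = (-723/13)² = 522729/169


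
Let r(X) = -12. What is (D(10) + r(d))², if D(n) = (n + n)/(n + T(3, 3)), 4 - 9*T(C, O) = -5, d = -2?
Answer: 12544/121 ≈ 103.67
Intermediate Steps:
T(C, O) = 1 (T(C, O) = 4/9 - ⅑*(-5) = 4/9 + 5/9 = 1)
D(n) = 2*n/(1 + n) (D(n) = (n + n)/(n + 1) = (2*n)/(1 + n) = 2*n/(1 + n))
(D(10) + r(d))² = (2*10/(1 + 10) - 12)² = (2*10/11 - 12)² = (2*10*(1/11) - 12)² = (20/11 - 12)² = (-112/11)² = 12544/121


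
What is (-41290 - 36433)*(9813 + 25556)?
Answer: -2748984787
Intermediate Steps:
(-41290 - 36433)*(9813 + 25556) = -77723*35369 = -2748984787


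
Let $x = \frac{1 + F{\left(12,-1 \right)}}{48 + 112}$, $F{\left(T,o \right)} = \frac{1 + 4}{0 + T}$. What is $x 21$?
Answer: $\frac{119}{640} \approx 0.18594$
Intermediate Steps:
$F{\left(T,o \right)} = \frac{5}{T}$
$x = \frac{17}{1920}$ ($x = \frac{1 + \frac{5}{12}}{48 + 112} = \frac{1 + 5 \cdot \frac{1}{12}}{160} = \left(1 + \frac{5}{12}\right) \frac{1}{160} = \frac{17}{12} \cdot \frac{1}{160} = \frac{17}{1920} \approx 0.0088542$)
$x 21 = \frac{17}{1920} \cdot 21 = \frac{119}{640}$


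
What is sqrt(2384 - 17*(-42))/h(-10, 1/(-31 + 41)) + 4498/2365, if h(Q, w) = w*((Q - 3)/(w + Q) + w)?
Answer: 4498/2365 + 9900*sqrt(3098)/1399 ≈ 395.78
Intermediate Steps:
h(Q, w) = w*(w + (-3 + Q)/(Q + w)) (h(Q, w) = w*((-3 + Q)/(Q + w) + w) = w*(w + (-3 + Q)/(Q + w)))
sqrt(2384 - 17*(-42))/h(-10, 1/(-31 + 41)) + 4498/2365 = sqrt(2384 - 17*(-42))/(((-3 - 10 + (1/(-31 + 41))**2 - 10/(-31 + 41))/((-31 + 41)*(-10 + 1/(-31 + 41))))) + 4498/2365 = sqrt(2384 + 714)/(((-3 - 10 + (1/10)**2 - 10/10)/(10*(-10 + 1/10)))) + 4498*(1/2365) = sqrt(3098)/(((-3 - 10 + (1/10)**2 - 10*1/10)/(10*(-10 + 1/10)))) + 4498/2365 = sqrt(3098)/(((-3 - 10 + 1/100 - 1)/(10*(-99/10)))) + 4498/2365 = sqrt(3098)/(((1/10)*(-10/99)*(-1399/100))) + 4498/2365 = sqrt(3098)/(1399/9900) + 4498/2365 = sqrt(3098)*(9900/1399) + 4498/2365 = 9900*sqrt(3098)/1399 + 4498/2365 = 4498/2365 + 9900*sqrt(3098)/1399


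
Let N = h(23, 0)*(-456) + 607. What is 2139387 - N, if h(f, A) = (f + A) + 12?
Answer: 2154740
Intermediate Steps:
h(f, A) = 12 + A + f (h(f, A) = (A + f) + 12 = 12 + A + f)
N = -15353 (N = (12 + 0 + 23)*(-456) + 607 = 35*(-456) + 607 = -15960 + 607 = -15353)
2139387 - N = 2139387 - 1*(-15353) = 2139387 + 15353 = 2154740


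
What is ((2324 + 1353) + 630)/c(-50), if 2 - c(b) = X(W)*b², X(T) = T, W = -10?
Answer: 4307/25002 ≈ 0.17227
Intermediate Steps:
c(b) = 2 + 10*b² (c(b) = 2 - (-10)*b² = 2 + 10*b²)
((2324 + 1353) + 630)/c(-50) = ((2324 + 1353) + 630)/(2 + 10*(-50)²) = (3677 + 630)/(2 + 10*2500) = 4307/(2 + 25000) = 4307/25002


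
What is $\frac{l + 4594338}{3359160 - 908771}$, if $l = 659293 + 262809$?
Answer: $\frac{5516440}{2450389} \approx 2.2513$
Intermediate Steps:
$l = 922102$
$\frac{l + 4594338}{3359160 - 908771} = \frac{922102 + 4594338}{3359160 - 908771} = \frac{5516440}{2450389}$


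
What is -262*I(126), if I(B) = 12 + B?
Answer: -36156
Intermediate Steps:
-262*I(126) = -262*(12 + 126) = -262*138 = -36156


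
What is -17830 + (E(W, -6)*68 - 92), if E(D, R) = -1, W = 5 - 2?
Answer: -17990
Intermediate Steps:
W = 3
-17830 + (E(W, -6)*68 - 92) = -17830 + (-1*68 - 92) = -17830 + (-68 - 92) = -17830 - 160 = -17990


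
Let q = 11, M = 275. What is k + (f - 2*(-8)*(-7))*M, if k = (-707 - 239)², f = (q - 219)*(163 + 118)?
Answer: -15209084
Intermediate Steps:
f = -58448 (f = (11 - 219)*(163 + 118) = -208*281 = -58448)
k = 894916 (k = (-946)² = 894916)
k + (f - 2*(-8)*(-7))*M = 894916 + (-58448 - 2*(-8)*(-7))*275 = 894916 + (-58448 + 16*(-7))*275 = 894916 + (-58448 - 112)*275 = 894916 - 58560*275 = 894916 - 16104000 = -15209084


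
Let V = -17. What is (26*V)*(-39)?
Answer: 17238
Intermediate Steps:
(26*V)*(-39) = (26*(-17))*(-39) = -442*(-39) = 17238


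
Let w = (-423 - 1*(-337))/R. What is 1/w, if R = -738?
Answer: 369/43 ≈ 8.5814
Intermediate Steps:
w = 43/369 (w = (-423 - 1*(-337))/(-738) = (-423 + 337)*(-1/738) = -86*(-1/738) = 43/369 ≈ 0.11653)
1/w = 1/(43/369) = 369/43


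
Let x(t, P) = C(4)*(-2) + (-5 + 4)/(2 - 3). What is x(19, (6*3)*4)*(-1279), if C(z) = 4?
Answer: 8953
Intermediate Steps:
x(t, P) = -7 (x(t, P) = 4*(-2) + (-5 + 4)/(2 - 3) = -8 - 1/(-1) = -8 - 1*(-1) = -8 + 1 = -7)
x(19, (6*3)*4)*(-1279) = -7*(-1279) = 8953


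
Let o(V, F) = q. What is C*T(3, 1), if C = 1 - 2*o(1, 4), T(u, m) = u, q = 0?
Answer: 3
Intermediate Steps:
o(V, F) = 0
C = 1 (C = 1 - 2*0 = 1 - 1*0 = 1 + 0 = 1)
C*T(3, 1) = 1*3 = 3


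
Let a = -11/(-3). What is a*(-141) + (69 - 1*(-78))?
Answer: -370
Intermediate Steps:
a = 11/3 (a = -11*(-1/3) = 11/3 ≈ 3.6667)
a*(-141) + (69 - 1*(-78)) = (11/3)*(-141) + (69 - 1*(-78)) = -517 + (69 + 78) = -517 + 147 = -370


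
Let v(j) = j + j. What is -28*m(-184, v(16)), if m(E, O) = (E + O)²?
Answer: -646912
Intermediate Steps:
v(j) = 2*j
-28*m(-184, v(16)) = -28*(-184 + 2*16)² = -28*(-184 + 32)² = -28*(-152)² = -28*23104 = -646912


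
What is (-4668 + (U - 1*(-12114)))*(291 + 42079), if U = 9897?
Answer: 734822910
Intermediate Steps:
(-4668 + (U - 1*(-12114)))*(291 + 42079) = (-4668 + (9897 - 1*(-12114)))*(291 + 42079) = (-4668 + (9897 + 12114))*42370 = (-4668 + 22011)*42370 = 17343*42370 = 734822910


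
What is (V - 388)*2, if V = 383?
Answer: -10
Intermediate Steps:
(V - 388)*2 = (383 - 388)*2 = -5*2 = -10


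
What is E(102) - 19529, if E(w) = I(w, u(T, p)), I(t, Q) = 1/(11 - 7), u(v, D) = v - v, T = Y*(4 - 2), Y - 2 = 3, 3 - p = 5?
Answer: -78115/4 ≈ -19529.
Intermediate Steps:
p = -2 (p = 3 - 1*5 = 3 - 5 = -2)
Y = 5 (Y = 2 + 3 = 5)
T = 10 (T = 5*(4 - 2) = 5*2 = 10)
u(v, D) = 0
I(t, Q) = 1/4
E(w) = 1/4
E(102) - 19529 = 1/4 - 19529 = -78115/4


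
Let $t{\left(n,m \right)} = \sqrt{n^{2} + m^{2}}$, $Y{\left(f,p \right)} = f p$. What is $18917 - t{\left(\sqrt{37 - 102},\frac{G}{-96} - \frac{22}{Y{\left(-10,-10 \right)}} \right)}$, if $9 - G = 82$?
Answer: $18917 - \frac{i \sqrt{372717791}}{2400} \approx 18917.0 - 8.0441 i$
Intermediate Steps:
$G = -73$ ($G = 9 - 82 = -73$)
$t{\left(n,m \right)} = \sqrt{m^{2} + n^{2}}$
$18917 - t{\left(\sqrt{37 - 102},\frac{G}{-96} - \frac{22}{Y{\left(-10,-10 \right)}} \right)} = 18917 - \sqrt{\left(- \frac{73}{-96} - \frac{22}{\left(-10\right) \left(-10\right)}\right)^{2} + \left(\sqrt{37 - 102}\right)^{2}} = 18917 - \sqrt{\left(\left(-73\right) \left(- \frac{1}{96}\right) - \frac{22}{100}\right)^{2} + \left(\sqrt{-65}\right)^{2}} = 18917 - \sqrt{\left(\frac{73}{96} - \frac{11}{50}\right)^{2} + \left(i \sqrt{65}\right)^{2}} = 18917 - \sqrt{\left(\frac{73}{96} - \frac{11}{50}\right)^{2} - 65} = 18917 - \sqrt{\left(\frac{1297}{2400}\right)^{2} - 65} = 18917 - \sqrt{\frac{1682209}{5760000} - 65} = 18917 - \sqrt{- \frac{372717791}{5760000}} = 18917 - \frac{i \sqrt{372717791}}{2400}$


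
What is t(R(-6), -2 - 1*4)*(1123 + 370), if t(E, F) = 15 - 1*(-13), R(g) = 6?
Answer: 41804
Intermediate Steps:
t(E, F) = 28 (t(E, F) = 15 + 13 = 28)
t(R(-6), -2 - 1*4)*(1123 + 370) = 28*(1123 + 370) = 28*1493 = 41804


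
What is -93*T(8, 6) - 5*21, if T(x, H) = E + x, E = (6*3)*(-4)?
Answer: 5847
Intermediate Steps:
E = -72 (E = 18*(-4) = -72)
T(x, H) = -72 + x
-93*T(8, 6) - 5*21 = -93*(-72 + 8) - 5*21 = -93*(-64) - 105 = 5952 - 105 = 5847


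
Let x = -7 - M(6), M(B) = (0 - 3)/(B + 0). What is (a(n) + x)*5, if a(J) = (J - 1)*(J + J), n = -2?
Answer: 55/2 ≈ 27.500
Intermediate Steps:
M(B) = -3/B
a(J) = 2*J*(-1 + J) (a(J) = (-1 + J)*(2*J) = 2*J*(-1 + J))
x = -13/2 (x = -7 - (-3)/6 = -7 - 1*(-½) = -7 + ½ = -13/2 ≈ -6.5000)
(a(n) + x)*5 = (2*(-2)*(-1 - 2) - 13/2)*5 = (2*(-2)*(-3) - 13/2)*5 = (12 - 13/2)*5 = (11/2)*5 = 55/2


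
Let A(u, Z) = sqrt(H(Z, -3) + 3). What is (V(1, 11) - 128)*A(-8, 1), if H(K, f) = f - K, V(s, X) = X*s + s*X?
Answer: -106*I ≈ -106.0*I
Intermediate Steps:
V(s, X) = 2*X*s (V(s, X) = X*s + X*s = 2*X*s)
A(u, Z) = sqrt(-Z) (A(u, Z) = sqrt((-3 - Z) + 3) = sqrt(-Z))
(V(1, 11) - 128)*A(-8, 1) = (2*11*1 - 128)*sqrt(-1*1) = (22 - 128)*sqrt(-1) = -106*I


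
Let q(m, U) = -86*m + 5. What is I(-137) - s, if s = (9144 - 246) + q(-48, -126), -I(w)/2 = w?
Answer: -12757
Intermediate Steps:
q(m, U) = 5 - 86*m
I(w) = -2*w
s = 13031 (s = (9144 - 246) + (5 - 86*(-48)) = 8898 + (5 + 4128) = 8898 + 4133 = 13031)
I(-137) - s = -2*(-137) - 1*13031 = 274 - 13031 = -12757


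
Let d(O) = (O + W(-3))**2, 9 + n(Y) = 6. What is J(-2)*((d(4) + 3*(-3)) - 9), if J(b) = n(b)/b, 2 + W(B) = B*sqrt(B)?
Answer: -123/2 - 18*I*sqrt(3) ≈ -61.5 - 31.177*I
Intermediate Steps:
W(B) = -2 + B**(3/2) (W(B) = -2 + B*sqrt(B) = -2 + B**(3/2))
n(Y) = -3 (n(Y) = -9 + 6 = -3)
J(b) = -3/b
d(O) = (-2 + O - 3*I*sqrt(3))**2 (d(O) = (O + (-2 + (-3)**(3/2)))**2 = (O + (-2 - 3*I*sqrt(3)))**2 = (-2 + O - 3*I*sqrt(3))**2)
J(-2)*((d(4) + 3*(-3)) - 9) = (-3/(-2))*(((2 - 1*4 + 3*I*sqrt(3))**2 + 3*(-3)) - 9) = (-3*(-1/2))*(((2 - 4 + 3*I*sqrt(3))**2 - 9) - 9) = 3*(((-2 + 3*I*sqrt(3))**2 - 9) - 9)/2 = 3*((-9 + (-2 + 3*I*sqrt(3))**2) - 9)/2 = 3*(-18 + (-2 + 3*I*sqrt(3))**2)/2 = -27 + 3*(-2 + 3*I*sqrt(3))**2/2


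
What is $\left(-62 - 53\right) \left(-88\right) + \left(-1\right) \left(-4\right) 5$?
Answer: $10140$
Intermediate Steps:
$\left(-62 - 53\right) \left(-88\right) + \left(-1\right) \left(-4\right) 5 = \left(-62 - 53\right) \left(-88\right) + 4 \cdot 5 = \left(-115\right) \left(-88\right) + 20 = 10120 + 20 = 10140$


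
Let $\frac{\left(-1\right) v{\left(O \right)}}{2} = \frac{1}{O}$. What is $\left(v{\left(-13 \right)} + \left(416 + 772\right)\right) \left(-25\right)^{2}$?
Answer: $\frac{9653750}{13} \approx 7.426 \cdot 10^{5}$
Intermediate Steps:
$v{\left(O \right)} = - \frac{2}{O}$
$\left(v{\left(-13 \right)} + \left(416 + 772\right)\right) \left(-25\right)^{2} = \left(- \frac{2}{-13} + \left(416 + 772\right)\right) \left(-25\right)^{2} = \left(\left(-2\right) \left(- \frac{1}{13}\right) + 1188\right) 625 = \left(\frac{2}{13} + 1188\right) 625 = \frac{15446}{13} \cdot 625 = \frac{9653750}{13}$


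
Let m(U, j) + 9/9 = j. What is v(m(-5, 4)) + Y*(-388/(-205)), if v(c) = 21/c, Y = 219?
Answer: 86407/205 ≈ 421.50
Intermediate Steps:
m(U, j) = -1 + j
v(m(-5, 4)) + Y*(-388/(-205)) = 21/(-1 + 4) + 219*(-388/(-205)) = 21/3 + 219*(-388*(-1/205)) = 21*(⅓) + 219*(388/205) = 7 + 84972/205 = 86407/205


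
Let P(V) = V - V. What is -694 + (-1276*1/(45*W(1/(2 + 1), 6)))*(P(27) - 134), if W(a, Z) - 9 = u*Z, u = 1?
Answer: -297466/675 ≈ -440.69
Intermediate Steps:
P(V) = 0
W(a, Z) = 9 + Z (W(a, Z) = 9 + 1*Z = 9 + Z)
-694 + (-1276*1/(45*W(1/(2 + 1), 6)))*(P(27) - 134) = -694 + (-1276*1/(45*(9 + 6)))*(0 - 134) = -694 - 1276/((9*15)*5)*(-134) = -694 - 1276/(135*5)*(-134) = -694 - 1276/675*(-134) = -694 + 170984/675 = -297466/675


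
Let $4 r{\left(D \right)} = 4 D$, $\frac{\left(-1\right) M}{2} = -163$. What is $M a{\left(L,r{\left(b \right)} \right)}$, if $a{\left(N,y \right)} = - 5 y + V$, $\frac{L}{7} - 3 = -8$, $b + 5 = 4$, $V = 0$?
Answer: $1630$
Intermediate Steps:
$b = -1$ ($b = -5 + 4 = -1$)
$L = -35$ ($L = 21 + 7 \left(-8\right) = 21 - 56 = -35$)
$M = 326$ ($M = \left(-2\right) \left(-163\right) = 326$)
$r{\left(D \right)} = D$ ($r{\left(D \right)} = \frac{4 D}{4} = D$)
$a{\left(N,y \right)} = - 5 y$ ($a{\left(N,y \right)} = - 5 y + 0 = - 5 y$)
$M a{\left(L,r{\left(b \right)} \right)} = 326 \left(\left(-5\right) \left(-1\right)\right) = 326 \cdot 5 = 1630$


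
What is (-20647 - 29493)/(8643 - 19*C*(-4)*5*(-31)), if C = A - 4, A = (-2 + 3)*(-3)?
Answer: -2180/3961 ≈ -0.55037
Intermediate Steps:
A = -3 (A = 1*(-3) = -3)
C = -7 (C = -3 - 4 = -7)
(-20647 - 29493)/(8643 - 19*C*(-4)*5*(-31)) = (-20647 - 29493)/(8643 - 19*(-7*(-4))*5*(-31)) = -50140/(8643 - 532*5*(-31)) = -50140/(8643 - 19*140*(-31)) = -50140/(8643 - 2660*(-31)) = -50140/(8643 + 82460) = -50140/91103 = -50140*1/91103 = -2180/3961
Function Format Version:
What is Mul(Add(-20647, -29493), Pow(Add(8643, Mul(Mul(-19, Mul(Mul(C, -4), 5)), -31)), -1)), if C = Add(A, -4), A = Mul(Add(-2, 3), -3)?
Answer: Rational(-2180, 3961) ≈ -0.55037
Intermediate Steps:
A = -3 (A = Mul(1, -3) = -3)
C = -7 (C = Add(-3, -4) = -7)
Mul(Add(-20647, -29493), Pow(Add(8643, Mul(Mul(-19, Mul(Mul(C, -4), 5)), -31)), -1)) = Mul(Add(-20647, -29493), Pow(Add(8643, Mul(Mul(-19, Mul(Mul(-7, -4), 5)), -31)), -1)) = Mul(-50140, Pow(Add(8643, Mul(Mul(-19, Mul(28, 5)), -31)), -1)) = Mul(-50140, Pow(Add(8643, Mul(Mul(-19, 140), -31)), -1)) = Mul(-50140, Pow(Add(8643, Mul(-2660, -31)), -1)) = Mul(-50140, Pow(Add(8643, 82460), -1)) = Mul(-50140, Pow(91103, -1)) = Mul(-50140, Rational(1, 91103)) = Rational(-2180, 3961)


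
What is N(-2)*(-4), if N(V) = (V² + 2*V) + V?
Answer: 8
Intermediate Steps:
N(V) = V² + 3*V
N(-2)*(-4) = -2*(3 - 2)*(-4) = -2*1*(-4) = -2*(-4) = 8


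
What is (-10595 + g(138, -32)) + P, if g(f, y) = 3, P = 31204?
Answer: 20612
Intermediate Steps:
(-10595 + g(138, -32)) + P = (-10595 + 3) + 31204 = -10592 + 31204 = 20612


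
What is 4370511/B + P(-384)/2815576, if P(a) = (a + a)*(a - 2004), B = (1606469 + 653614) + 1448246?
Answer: 2388315241509/1305135266563 ≈ 1.8299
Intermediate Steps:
B = 3708329 (B = 2260083 + 1448246 = 3708329)
P(a) = 2*a*(-2004 + a) (P(a) = (2*a)*(-2004 + a) = 2*a*(-2004 + a))
4370511/B + P(-384)/2815576 = 4370511/3708329 + (2*(-384)*(-2004 - 384))/2815576 = 4370511*(1/3708329) + (2*(-384)*(-2388))*(1/2815576) = 4370511/3708329 + 1833984*(1/2815576) = 4370511/3708329 + 229248/351947 = 2388315241509/1305135266563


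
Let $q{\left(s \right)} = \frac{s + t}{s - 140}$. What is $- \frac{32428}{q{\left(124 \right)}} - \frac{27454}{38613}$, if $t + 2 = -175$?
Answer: $- \frac{20035732886}{2046489} \approx -9790.3$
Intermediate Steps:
$t = -177$ ($t = -2 - 175 = -177$)
$q{\left(s \right)} = \frac{-177 + s}{-140 + s}$ ($q{\left(s \right)} = \frac{s - 177}{s - 140} = \frac{-177 + s}{-140 + s}$)
$- \frac{32428}{q{\left(124 \right)}} - \frac{27454}{38613} = - \frac{32428}{\frac{1}{-140 + 124} \left(-177 + 124\right)} - \frac{27454}{38613} = - \frac{32428}{\frac{1}{-16} \left(-53\right)} - \frac{27454}{38613} = - \frac{32428}{\left(- \frac{1}{16}\right) \left(-53\right)} - \frac{27454}{38613} = - \frac{32428}{\frac{53}{16}} - \frac{27454}{38613} = \left(-32428\right) \frac{16}{53} - \frac{27454}{38613} = - \frac{518848}{53} - \frac{27454}{38613} = - \frac{20035732886}{2046489}$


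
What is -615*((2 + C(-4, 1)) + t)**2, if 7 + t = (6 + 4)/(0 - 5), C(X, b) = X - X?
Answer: -30135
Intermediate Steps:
C(X, b) = 0
t = -9 (t = -7 + (6 + 4)/(0 - 5) = -7 + 10/(-5) = -7 + 10*(-1/5) = -7 - 2 = -9)
-615*((2 + C(-4, 1)) + t)**2 = -615*((2 + 0) - 9)**2 = -615*(2 - 9)**2 = -615*(-7)**2 = -615*49 = -30135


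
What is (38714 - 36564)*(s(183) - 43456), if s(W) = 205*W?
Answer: -12773150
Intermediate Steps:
(38714 - 36564)*(s(183) - 43456) = (38714 - 36564)*(205*183 - 43456) = 2150*(37515 - 43456) = 2150*(-5941) = -12773150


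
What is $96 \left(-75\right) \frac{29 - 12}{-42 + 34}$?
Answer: $15300$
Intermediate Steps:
$96 \left(-75\right) \frac{29 - 12}{-42 + 34} = - 7200 \frac{17}{-8} = - 7200 \cdot 17 \left(- \frac{1}{8}\right) = \left(-7200\right) \left(- \frac{17}{8}\right) = 15300$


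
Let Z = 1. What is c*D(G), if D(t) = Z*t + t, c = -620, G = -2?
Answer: 2480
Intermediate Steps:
D(t) = 2*t (D(t) = 1*t + t = t + t = 2*t)
c*D(G) = -1240*(-2) = -620*(-4) = 2480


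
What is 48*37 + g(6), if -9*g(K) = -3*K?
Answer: 1778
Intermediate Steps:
g(K) = K/3 (g(K) = -(-1)*K/3 = K/3)
48*37 + g(6) = 48*37 + (⅓)*6 = 1776 + 2 = 1778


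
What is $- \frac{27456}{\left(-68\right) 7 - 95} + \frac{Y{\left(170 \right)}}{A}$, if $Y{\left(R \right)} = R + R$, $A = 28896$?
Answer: $\frac{198390679}{4124904} \approx 48.096$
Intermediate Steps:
$Y{\left(R \right)} = 2 R$
$- \frac{27456}{\left(-68\right) 7 - 95} + \frac{Y{\left(170 \right)}}{A} = - \frac{27456}{\left(-68\right) 7 - 95} + \frac{2 \cdot 170}{28896} = - \frac{27456}{-476 - 95} + 340 \cdot \frac{1}{28896} = - \frac{27456}{-571} + \frac{85}{7224} = \left(-27456\right) \left(- \frac{1}{571}\right) + \frac{85}{7224} = \frac{27456}{571} + \frac{85}{7224} = \frac{198390679}{4124904}$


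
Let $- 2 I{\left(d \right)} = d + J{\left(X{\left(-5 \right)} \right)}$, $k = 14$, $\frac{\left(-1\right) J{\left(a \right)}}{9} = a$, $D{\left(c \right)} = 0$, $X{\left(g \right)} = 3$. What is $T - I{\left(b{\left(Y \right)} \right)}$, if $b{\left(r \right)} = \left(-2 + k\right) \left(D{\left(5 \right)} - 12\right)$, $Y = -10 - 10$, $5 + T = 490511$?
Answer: $\frac{980841}{2} \approx 4.9042 \cdot 10^{5}$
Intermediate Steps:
$T = 490506$ ($T = -5 + 490511 = 490506$)
$Y = -20$ ($Y = -10 - 10 = -20$)
$J{\left(a \right)} = - 9 a$
$b{\left(r \right)} = -144$ ($b{\left(r \right)} = \left(-2 + 14\right) \left(0 - 12\right) = 12 \left(-12\right) = -144$)
$I{\left(d \right)} = \frac{27}{2} - \frac{d}{2}$ ($I{\left(d \right)} = - \frac{d - 27}{2} = - \frac{-27 + d}{2} = \frac{27}{2} - \frac{d}{2}$)
$T - I{\left(b{\left(Y \right)} \right)} = 490506 - \left(\frac{27}{2} - -72\right) = 490506 - \left(\frac{27}{2} + 72\right) = 490506 - \frac{171}{2} = \frac{980841}{2}$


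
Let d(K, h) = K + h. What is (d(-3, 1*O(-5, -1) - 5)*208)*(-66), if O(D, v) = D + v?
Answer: 192192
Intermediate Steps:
(d(-3, 1*O(-5, -1) - 5)*208)*(-66) = ((-3 + (1*(-5 - 1) - 5))*208)*(-66) = ((-3 + (1*(-6) - 5))*208)*(-66) = ((-3 + (-6 - 5))*208)*(-66) = ((-3 - 11)*208)*(-66) = -14*208*(-66) = -2912*(-66) = 192192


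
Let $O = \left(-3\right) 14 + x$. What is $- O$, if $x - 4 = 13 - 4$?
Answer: $29$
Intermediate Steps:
$x = 13$ ($x = 4 + \left(13 - 4\right) = 4 + 9 = 13$)
$O = -29$ ($O = \left(-3\right) 14 + 13 = -42 + 13 = -29$)
$- O = \left(-1\right) \left(-29\right) = 29$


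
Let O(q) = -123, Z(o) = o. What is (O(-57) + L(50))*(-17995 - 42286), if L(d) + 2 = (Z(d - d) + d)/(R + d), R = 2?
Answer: 14954325/2 ≈ 7.4772e+6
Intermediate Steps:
L(d) = -2 + d/(2 + d) (L(d) = -2 + ((d - d) + d)/(2 + d) = -2 + (0 + d)/(2 + d) = -2 + d/(2 + d))
(O(-57) + L(50))*(-17995 - 42286) = (-123 + (-4 - 1*50)/(2 + 50))*(-17995 - 42286) = (-123 + (-4 - 50)/52)*(-60281) = (-123 + (1/52)*(-54))*(-60281) = (-123 - 27/26)*(-60281) = -3225/26*(-60281) = 14954325/2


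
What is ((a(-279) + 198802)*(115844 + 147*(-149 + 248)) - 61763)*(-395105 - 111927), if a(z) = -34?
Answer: -13141604788483256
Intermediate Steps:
((a(-279) + 198802)*(115844 + 147*(-149 + 248)) - 61763)*(-395105 - 111927) = ((-34 + 198802)*(115844 + 147*(-149 + 248)) - 61763)*(-395105 - 111927) = (198768*(115844 + 147*99) - 61763)*(-507032) = (198768*(115844 + 14553) - 61763)*(-507032) = (198768*130397 - 61763)*(-507032) = (25918750896 - 61763)*(-507032) = 25918689133*(-507032) = -13141604788483256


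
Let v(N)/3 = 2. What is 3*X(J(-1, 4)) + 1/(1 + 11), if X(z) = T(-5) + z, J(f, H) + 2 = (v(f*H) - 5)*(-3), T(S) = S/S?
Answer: -143/12 ≈ -11.917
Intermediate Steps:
T(S) = 1
v(N) = 6 (v(N) = 3*2 = 6)
J(f, H) = -5 (J(f, H) = -2 + (6 - 5)*(-3) = -2 + 1*(-3) = -2 - 3 = -5)
X(z) = 1 + z
3*X(J(-1, 4)) + 1/(1 + 11) = 3*(1 - 5) + 1/(1 + 11) = 3*(-4) + 1/12 = -12 + 1/12 = -143/12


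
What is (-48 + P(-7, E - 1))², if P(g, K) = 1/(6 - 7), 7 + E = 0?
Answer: 2401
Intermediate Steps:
E = -7 (E = -7 + 0 = -7)
P(g, K) = -1 (P(g, K) = 1/(-1) = -1)
(-48 + P(-7, E - 1))² = (-48 - 1)² = (-49)² = 2401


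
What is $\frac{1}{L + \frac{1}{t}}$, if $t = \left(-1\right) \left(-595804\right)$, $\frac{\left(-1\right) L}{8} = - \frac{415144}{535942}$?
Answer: $\frac{14514381244}{89943462825} \approx 0.16137$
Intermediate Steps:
$L = \frac{1660576}{267971}$ ($L = - 8 \left(- \frac{415144}{535942}\right) = - 8 \left(\left(-415144\right) \frac{1}{535942}\right) = \left(-8\right) \left(- \frac{207572}{267971}\right) = \frac{1660576}{267971} \approx 6.1968$)
$t = 595804$
$\frac{1}{L + \frac{1}{t}} = \frac{1}{\frac{1660576}{267971} + \frac{1}{595804}} = \frac{1}{\frac{89943462825}{14514381244}} = \frac{14514381244}{89943462825}$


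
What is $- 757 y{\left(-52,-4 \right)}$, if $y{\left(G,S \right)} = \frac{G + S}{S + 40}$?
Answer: $\frac{10598}{9} \approx 1177.6$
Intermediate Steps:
$y{\left(G,S \right)} = \frac{G + S}{40 + S}$
$- 757 y{\left(-52,-4 \right)} = - 757 \frac{-52 - 4}{40 - 4} = - 757 \cdot \frac{1}{36} \left(-56\right) = \left(-757\right) \left(- \frac{14}{9}\right) = \frac{10598}{9}$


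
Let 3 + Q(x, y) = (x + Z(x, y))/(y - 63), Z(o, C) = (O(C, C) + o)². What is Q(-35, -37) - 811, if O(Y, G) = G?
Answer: -86549/100 ≈ -865.49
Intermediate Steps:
Z(o, C) = (C + o)²
Q(x, y) = -3 + (x + (x + y)²)/(-63 + y) (Q(x, y) = -3 + (x + (y + x)²)/(y - 63) = -3 + (x + (x + y)²)/(-63 + y))
Q(-35, -37) - 811 = (189 - 35 + (-35 - 37)² - 3*(-37))/(-63 - 37) - 811 = (189 - 35 + (-72)² + 111)/(-100) - 811 = -(189 - 35 + 5184 + 111)/100 - 811 = -1/100*5449 - 811 = -5449/100 - 811 = -86549/100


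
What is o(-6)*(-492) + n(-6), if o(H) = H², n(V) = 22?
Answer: -17690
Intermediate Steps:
o(-6)*(-492) + n(-6) = (-6)²*(-492) + 22 = 36*(-492) + 22 = -17712 + 22 = -17690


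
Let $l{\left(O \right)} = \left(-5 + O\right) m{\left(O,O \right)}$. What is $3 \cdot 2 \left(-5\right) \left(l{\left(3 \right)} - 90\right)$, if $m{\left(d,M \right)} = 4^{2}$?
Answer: $3660$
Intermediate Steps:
$m{\left(d,M \right)} = 16$
$l{\left(O \right)} = -80 + 16 O$ ($l{\left(O \right)} = \left(-5 + O\right) 16 = -80 + 16 O$)
$3 \cdot 2 \left(-5\right) \left(l{\left(3 \right)} - 90\right) = 3 \cdot 2 \left(-5\right) \left(\left(-80 + 16 \cdot 3\right) - 90\right) = 6 \left(-5\right) \left(\left(-80 + 48\right) - 90\right) = - 30 \left(-32 - 90\right) = \left(-30\right) \left(-122\right) = 3660$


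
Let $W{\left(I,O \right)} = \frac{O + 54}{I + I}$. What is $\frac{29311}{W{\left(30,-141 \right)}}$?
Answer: $- \frac{586220}{29} \approx -20214.0$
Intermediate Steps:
$W{\left(I,O \right)} = \frac{54 + O}{2 I}$
$\frac{29311}{W{\left(30,-141 \right)}} = \frac{29311}{\frac{1}{2} \cdot \frac{1}{30} \left(54 - 141\right)} = \frac{29311}{\frac{1}{2} \cdot \frac{1}{30} \left(-87\right)} = \frac{29311}{- \frac{29}{20}} = 29311 \left(- \frac{20}{29}\right) = - \frac{586220}{29}$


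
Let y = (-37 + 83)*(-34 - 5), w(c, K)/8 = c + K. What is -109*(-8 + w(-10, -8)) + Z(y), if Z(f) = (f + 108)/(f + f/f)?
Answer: 29708110/1793 ≈ 16569.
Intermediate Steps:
w(c, K) = 8*K + 8*c (w(c, K) = 8*(c + K) = 8*(K + c) = 8*K + 8*c)
y = -1794 (y = 46*(-39) = -1794)
Z(f) = (108 + f)/(1 + f) (Z(f) = (108 + f)/(f + 1) = (108 + f)/(1 + f))
-109*(-8 + w(-10, -8)) + Z(y) = -109*(-8 + (8*(-8) + 8*(-10))) + (108 - 1794)/(1 - 1794) = -109*(-8 + (-64 - 80)) - 1686/(-1793) = -109*(-8 - 144) - 1/1793*(-1686) = -109*(-152) + 1686/1793 = 16568 + 1686/1793 = 29708110/1793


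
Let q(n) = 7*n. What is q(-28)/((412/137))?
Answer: -6713/103 ≈ -65.175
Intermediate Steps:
q(-28)/((412/137)) = (7*(-28))/((412/137)) = -196/(412*(1/137)) = -196/412/137 = -196*137/412 = -6713/103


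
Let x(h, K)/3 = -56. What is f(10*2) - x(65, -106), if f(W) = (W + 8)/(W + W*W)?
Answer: 2521/15 ≈ 168.07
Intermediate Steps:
x(h, K) = -168 (x(h, K) = 3*(-56) = -168)
f(W) = (8 + W)/(W + W²)
f(10*2) - x(65, -106) = (8 + 10*2)/(((10*2))*(1 + 10*2)) - 1*(-168) = (8 + 20)/(20*(1 + 20)) + 168 = (1/20)*28/21 + 168 = (1/20)*(1/21)*28 + 168 = 1/15 + 168 = 2521/15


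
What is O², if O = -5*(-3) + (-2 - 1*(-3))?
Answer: 256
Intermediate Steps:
O = 16 (O = 15 + (-2 + 3) = 15 + 1 = 16)
O² = 16² = 256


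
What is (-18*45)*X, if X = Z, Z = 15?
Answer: -12150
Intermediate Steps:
X = 15
(-18*45)*X = -18*45*15 = -810*15 = -12150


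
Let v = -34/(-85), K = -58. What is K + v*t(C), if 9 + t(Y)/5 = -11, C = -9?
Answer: -98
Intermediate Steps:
t(Y) = -100 (t(Y) = -45 + 5*(-11) = -45 - 55 = -100)
v = 2/5 (v = -34*(-1/85) = 2/5 ≈ 0.40000)
K + v*t(C) = -58 + (2/5)*(-100) = -58 - 40 = -98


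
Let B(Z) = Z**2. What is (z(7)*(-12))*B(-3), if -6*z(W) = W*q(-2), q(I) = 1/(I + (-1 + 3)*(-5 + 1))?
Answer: -63/5 ≈ -12.600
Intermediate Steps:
q(I) = 1/(-8 + I) (q(I) = 1/(I + 2*(-4)) = 1/(I - 8) = 1/(-8 + I))
z(W) = W/60 (z(W) = -W/(6*(-8 - 2)) = -W/(6*(-10)) = -W*(-1)/(6*10) = -(-1)*W/60 = W/60)
(z(7)*(-12))*B(-3) = (((1/60)*7)*(-12))*(-3)**2 = ((7/60)*(-12))*9 = -7/5*9 = -63/5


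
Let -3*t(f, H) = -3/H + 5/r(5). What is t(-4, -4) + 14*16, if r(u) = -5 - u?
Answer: 2687/12 ≈ 223.92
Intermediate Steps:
t(f, H) = ⅙ + 1/H (t(f, H) = -(-3/H + 5/(-5 - 1*5))/3 = -(-3/H + 5/(-5 - 5))/3 = -(-3/H + 5/(-10))/3 = -(-3/H + 5*(-⅒))/3 = -(-3/H - ½)/3 = -(-½ - 3/H)/3 = ⅙ + 1/H)
t(-4, -4) + 14*16 = (⅙)*(6 - 4)/(-4) + 14*16 = (⅙)*(-¼)*2 + 224 = -1/12 + 224 = 2687/12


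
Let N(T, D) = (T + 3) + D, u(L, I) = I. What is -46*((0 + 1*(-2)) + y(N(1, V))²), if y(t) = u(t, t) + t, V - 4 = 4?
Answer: -26404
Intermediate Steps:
V = 8 (V = 4 + 4 = 8)
N(T, D) = 3 + D + T (N(T, D) = (3 + T) + D = 3 + D + T)
y(t) = 2*t (y(t) = t + t = 2*t)
-46*((0 + 1*(-2)) + y(N(1, V))²) = -46*((0 + 1*(-2)) + (2*(3 + 8 + 1))²) = -46*((0 - 2) + (2*12)²) = -46*(-2 + 24²) = -46*(-2 + 576) = -46*574 = -26404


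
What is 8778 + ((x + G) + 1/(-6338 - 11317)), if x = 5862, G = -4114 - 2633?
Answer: 139350914/17655 ≈ 7893.0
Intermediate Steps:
G = -6747
8778 + ((x + G) + 1/(-6338 - 11317)) = 8778 + ((5862 - 6747) + 1/(-6338 - 11317)) = 8778 + (-885 + 1/(-17655)) = 8778 + (-885 - 1/17655) = 8778 - 15624676/17655 = 139350914/17655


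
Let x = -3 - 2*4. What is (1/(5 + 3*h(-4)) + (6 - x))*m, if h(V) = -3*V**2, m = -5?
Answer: -11810/139 ≈ -84.964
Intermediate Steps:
x = -11 (x = -3 - 8 = -11)
(1/(5 + 3*h(-4)) + (6 - x))*m = (1/(5 + 3*(-3*(-4)**2)) + (6 - 1*(-11)))*(-5) = (1/(5 + 3*(-3*16)) + (6 + 11))*(-5) = (1/(5 + 3*(-48)) + 17)*(-5) = (1/(5 - 144) + 17)*(-5) = (1/(-139) + 17)*(-5) = (-1/139 + 17)*(-5) = (2362/139)*(-5) = -11810/139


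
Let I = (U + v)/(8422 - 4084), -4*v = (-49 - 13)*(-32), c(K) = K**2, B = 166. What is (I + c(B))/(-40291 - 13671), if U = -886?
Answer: -59768273/117043578 ≈ -0.51065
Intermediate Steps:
v = -496 (v = -(-49 - 13)*(-32)/4 = -(-31)*(-32)/2 = -1/4*1984 = -496)
I = -691/2169 (I = (-886 - 496)/(8422 - 4084) = -1382/4338 = -1382*1/4338 = -691/2169 ≈ -0.31858)
(I + c(B))/(-40291 - 13671) = (-691/2169 + 166**2)/(-40291 - 13671) = (-691/2169 + 27556)/(-53962) = (59768273/2169)*(-1/53962) = -59768273/117043578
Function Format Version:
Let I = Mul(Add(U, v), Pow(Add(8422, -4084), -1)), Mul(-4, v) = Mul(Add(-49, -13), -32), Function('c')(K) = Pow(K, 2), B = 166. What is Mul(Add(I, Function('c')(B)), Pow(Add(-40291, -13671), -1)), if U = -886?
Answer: Rational(-59768273, 117043578) ≈ -0.51065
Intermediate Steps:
v = -496 (v = Mul(Rational(-1, 4), Mul(Add(-49, -13), -32)) = Mul(Rational(-1, 4), Mul(-62, -32)) = Mul(Rational(-1, 4), 1984) = -496)
I = Rational(-691, 2169) (I = Mul(Add(-886, -496), Pow(Add(8422, -4084), -1)) = Mul(-1382, Pow(4338, -1)) = Mul(-1382, Rational(1, 4338)) = Rational(-691, 2169) ≈ -0.31858)
Mul(Add(I, Function('c')(B)), Pow(Add(-40291, -13671), -1)) = Mul(Add(Rational(-691, 2169), Pow(166, 2)), Pow(Add(-40291, -13671), -1)) = Mul(Add(Rational(-691, 2169), 27556), Pow(-53962, -1)) = Mul(Rational(59768273, 2169), Rational(-1, 53962)) = Rational(-59768273, 117043578)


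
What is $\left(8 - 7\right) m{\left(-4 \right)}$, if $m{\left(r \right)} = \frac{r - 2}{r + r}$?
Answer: $\frac{3}{4} \approx 0.75$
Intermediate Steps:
$m{\left(r \right)} = \frac{-2 + r}{2 r}$
$\left(8 - 7\right) m{\left(-4 \right)} = \left(8 - 7\right) \frac{-2 - 4}{2 \left(-4\right)} = 1 \cdot \frac{1}{2} \left(- \frac{1}{4}\right) \left(-6\right) = 1 \cdot \frac{3}{4} = \frac{3}{4}$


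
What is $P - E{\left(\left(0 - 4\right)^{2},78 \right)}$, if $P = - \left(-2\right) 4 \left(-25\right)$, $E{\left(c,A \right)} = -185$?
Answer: $-15$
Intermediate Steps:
$P = -200$ ($P = - \left(-8\right) \left(-25\right) = \left(-1\right) 200 = -200$)
$P - E{\left(\left(0 - 4\right)^{2},78 \right)} = -200 - -185 = -200 + 185 = -15$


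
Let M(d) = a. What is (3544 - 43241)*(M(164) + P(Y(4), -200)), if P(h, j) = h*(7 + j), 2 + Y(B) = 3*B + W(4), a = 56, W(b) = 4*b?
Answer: 196976514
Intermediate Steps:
Y(B) = 14 + 3*B (Y(B) = -2 + (3*B + 4*4) = -2 + (3*B + 16) = -2 + (16 + 3*B) = 14 + 3*B)
M(d) = 56
(3544 - 43241)*(M(164) + P(Y(4), -200)) = (3544 - 43241)*(56 + (14 + 3*4)*(7 - 200)) = -39697*(56 + (14 + 12)*(-193)) = -39697*(56 + 26*(-193)) = -39697*(56 - 5018) = -39697*(-4962) = 196976514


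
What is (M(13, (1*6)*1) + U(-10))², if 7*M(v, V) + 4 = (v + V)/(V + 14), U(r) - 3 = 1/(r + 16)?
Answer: 1315609/176400 ≈ 7.4581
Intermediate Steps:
U(r) = 3 + 1/(16 + r) (U(r) = 3 + 1/(r + 16) = 3 + 1/(16 + r))
M(v, V) = -4/7 + (V + v)/(7*(14 + V)) (M(v, V) = -4/7 + ((v + V)/(V + 14))/7 = -4/7 + ((V + v)/(14 + V))/7 = -4/7 + (V + v)/(7*(14 + V)))
(M(13, (1*6)*1) + U(-10))² = ((-56 + 13 - 3*1*6)/(7*(14 + (1*6)*1)) + (49 + 3*(-10))/(16 - 10))² = ((-56 + 13 - 18)/(7*(14 + 6*1)) + (49 - 30)/6)² = ((-56 + 13 - 3*6)/(7*(14 + 6)) + (⅙)*19)² = ((⅐)*(-56 + 13 - 18)/20 + 19/6)² = ((⅐)*(1/20)*(-61) + 19/6)² = (-61/140 + 19/6)² = (1147/420)² = 1315609/176400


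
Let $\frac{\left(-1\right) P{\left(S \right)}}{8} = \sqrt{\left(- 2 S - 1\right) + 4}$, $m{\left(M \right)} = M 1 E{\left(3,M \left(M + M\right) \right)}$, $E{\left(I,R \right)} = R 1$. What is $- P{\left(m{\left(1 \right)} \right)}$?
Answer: $8 i \approx 8.0 i$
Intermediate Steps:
$E{\left(I,R \right)} = R$
$m{\left(M \right)} = 2 M^{3}$ ($m{\left(M \right)} = M 1 M \left(M + M\right) = M M 2 M = M 2 M^{2} = 2 M^{3}$)
$P{\left(S \right)} = - 8 \sqrt{3 - 2 S}$ ($P{\left(S \right)} = - 8 \sqrt{\left(- 2 S - 1\right) + 4} = - 8 \sqrt{\left(-1 - 2 S\right) + 4} = - 8 \sqrt{3 - 2 S}$)
$- P{\left(m{\left(1 \right)} \right)} = - \left(-8\right) \sqrt{3 - 2 \cdot 2 \cdot 1^{3}} = - \left(-8\right) \sqrt{3 - 2 \cdot 2 \cdot 1} = - \left(-8\right) \sqrt{3 - 4} = - \left(-8\right) \sqrt{-1} = - \left(-8\right) i = 8 i$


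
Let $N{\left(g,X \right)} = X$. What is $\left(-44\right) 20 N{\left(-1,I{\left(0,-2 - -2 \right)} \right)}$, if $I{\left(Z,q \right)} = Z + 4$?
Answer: $-3520$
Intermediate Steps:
$I{\left(Z,q \right)} = 4 + Z$
$\left(-44\right) 20 N{\left(-1,I{\left(0,-2 - -2 \right)} \right)} = \left(-44\right) 20 \left(4 + 0\right) = \left(-880\right) 4 = -3520$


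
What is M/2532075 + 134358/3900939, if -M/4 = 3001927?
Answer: -45190604378/9599096325 ≈ -4.7078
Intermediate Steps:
M = -12007708 (M = -4*3001927 = -12007708)
M/2532075 + 134358/3900939 = -12007708/2532075 + 134358/3900939 = -12007708*1/2532075 + 134358*(1/3900939) = -12007708/2532075 + 914/26537 = -45190604378/9599096325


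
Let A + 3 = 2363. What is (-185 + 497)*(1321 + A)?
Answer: 1148472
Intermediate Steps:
A = 2360 (A = -3 + 2363 = 2360)
(-185 + 497)*(1321 + A) = (-185 + 497)*(1321 + 2360) = 312*3681 = 1148472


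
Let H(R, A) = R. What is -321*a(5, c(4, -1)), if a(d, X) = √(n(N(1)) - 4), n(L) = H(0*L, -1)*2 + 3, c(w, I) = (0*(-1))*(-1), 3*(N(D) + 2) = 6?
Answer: -321*I ≈ -321.0*I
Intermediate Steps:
N(D) = 0 (N(D) = -2 + (⅓)*6 = -2 + 2 = 0)
c(w, I) = 0 (c(w, I) = 0*(-1) = 0)
n(L) = 3 (n(L) = (0*L)*2 + 3 = 0*2 + 3 = 0 + 3 = 3)
a(d, X) = I (a(d, X) = √(3 - 4) = √(-1) = I)
-321*a(5, c(4, -1)) = -321*I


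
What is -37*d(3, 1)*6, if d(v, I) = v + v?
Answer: -1332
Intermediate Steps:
d(v, I) = 2*v
-37*d(3, 1)*6 = -74*3*6 = -37*6*6 = -222*6 = -1332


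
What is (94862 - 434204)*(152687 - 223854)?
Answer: 24149952114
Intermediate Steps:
(94862 - 434204)*(152687 - 223854) = -339342*(-71167) = 24149952114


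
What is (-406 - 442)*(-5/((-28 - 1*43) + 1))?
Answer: -424/7 ≈ -60.571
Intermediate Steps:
(-406 - 442)*(-5/((-28 - 1*43) + 1)) = -848*(-5)/((-28 - 43) + 1) = -848*(-5)/(-71 + 1) = -848*(-5)/(-70) = -(-424)*(-5)/35 = -848*1/14 = -424/7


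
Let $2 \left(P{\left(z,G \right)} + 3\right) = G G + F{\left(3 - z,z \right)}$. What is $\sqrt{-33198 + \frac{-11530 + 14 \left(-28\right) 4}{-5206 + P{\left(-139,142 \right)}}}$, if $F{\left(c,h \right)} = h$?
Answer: $\frac{i \sqrt{3064242782874}}{9607} \approx 182.21 i$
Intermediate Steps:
$P{\left(z,G \right)} = -3 + \frac{z}{2} + \frac{G^{2}}{2}$ ($P{\left(z,G \right)} = -3 + \frac{G G + z}{2} = -3 + \frac{G^{2} + z}{2} = -3 + \frac{z + G^{2}}{2} = -3 + \left(\frac{z}{2} + \frac{G^{2}}{2}\right) = -3 + \frac{z}{2} + \frac{G^{2}}{2}$)
$\sqrt{-33198 + \frac{-11530 + 14 \left(-28\right) 4}{-5206 + P{\left(-139,142 \right)}}} = \sqrt{-33198 + \frac{-11530 + 14 \left(-28\right) 4}{-5206 + \left(-3 + \frac{1}{2} \left(-139\right) + \frac{142^{2}}{2}\right)}} = \sqrt{-33198 + \frac{-11530 - 1568}{-5206 - - \frac{20019}{2}}} = \sqrt{-33198 - \frac{13098}{-5206 + \frac{20019}{2}}} = \sqrt{-33198 - \frac{13098}{\frac{9607}{2}}} = \sqrt{-33198 - \frac{26196}{9607}} = \sqrt{- \frac{318959382}{9607}} = \frac{i \sqrt{3064242782874}}{9607}$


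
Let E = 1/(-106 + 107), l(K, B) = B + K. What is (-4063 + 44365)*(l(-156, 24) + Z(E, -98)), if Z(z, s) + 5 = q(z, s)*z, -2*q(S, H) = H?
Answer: -3546576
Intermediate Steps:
q(S, H) = -H/2
E = 1 (E = 1/1 = 1)
Z(z, s) = -5 - s*z/2 (Z(z, s) = -5 + (-s/2)*z = -5 - s*z/2)
(-4063 + 44365)*(l(-156, 24) + Z(E, -98)) = (-4063 + 44365)*((24 - 156) + (-5 - ½*(-98)*1)) = 40302*(-132 + (-5 + 49)) = 40302*(-132 + 44) = 40302*(-88) = -3546576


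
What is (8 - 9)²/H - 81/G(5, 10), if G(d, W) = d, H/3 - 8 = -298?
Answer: -2819/174 ≈ -16.201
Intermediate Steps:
H = -870 (H = 24 + 3*(-298) = 24 - 894 = -870)
(8 - 9)²/H - 81/G(5, 10) = (8 - 9)²/(-870) - 81/5 = (-1)²*(-1/870) - 81*⅕ = 1*(-1/870) - 81/5 = -1/870 - 81/5 = -2819/174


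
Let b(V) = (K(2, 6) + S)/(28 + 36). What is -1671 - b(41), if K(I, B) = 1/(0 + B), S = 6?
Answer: -641701/384 ≈ -1671.1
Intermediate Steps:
K(I, B) = 1/B
b(V) = 37/384 (b(V) = (1/6 + 6)/(28 + 36) = (⅙ + 6)/64 = (37/6)*(1/64) = 37/384)
-1671 - b(41) = -1671 - 1*37/384 = -1671 - 37/384 = -641701/384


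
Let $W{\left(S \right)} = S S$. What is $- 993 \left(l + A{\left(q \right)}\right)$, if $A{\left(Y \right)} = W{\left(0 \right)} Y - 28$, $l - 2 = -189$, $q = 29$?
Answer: $213495$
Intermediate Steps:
$l = -187$ ($l = 2 - 189 = -187$)
$W{\left(S \right)} = S^{2}$
$A{\left(Y \right)} = -28$ ($A{\left(Y \right)} = 0^{2} Y - 28 = 0 Y - 28 = 0 - 28 = -28$)
$- 993 \left(l + A{\left(q \right)}\right) = - 993 \left(-187 - 28\right) = \left(-993\right) \left(-215\right) = 213495$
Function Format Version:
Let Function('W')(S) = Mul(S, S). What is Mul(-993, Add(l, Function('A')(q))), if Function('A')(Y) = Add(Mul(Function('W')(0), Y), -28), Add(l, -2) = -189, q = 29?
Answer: 213495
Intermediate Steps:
l = -187 (l = Add(2, -189) = -187)
Function('W')(S) = Pow(S, 2)
Function('A')(Y) = -28 (Function('A')(Y) = Add(Mul(Pow(0, 2), Y), -28) = Add(Mul(0, Y), -28) = Add(0, -28) = -28)
Mul(-993, Add(l, Function('A')(q))) = Mul(-993, Add(-187, -28)) = Mul(-993, -215) = 213495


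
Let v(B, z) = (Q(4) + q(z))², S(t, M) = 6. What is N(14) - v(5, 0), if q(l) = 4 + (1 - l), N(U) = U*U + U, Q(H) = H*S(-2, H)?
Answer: -631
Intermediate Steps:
Q(H) = 6*H (Q(H) = H*6 = 6*H)
N(U) = U + U² (N(U) = U² + U = U + U²)
q(l) = 5 - l
v(B, z) = (29 - z)² (v(B, z) = (6*4 + (5 - z))² = (24 + (5 - z))² = (29 - z)²)
N(14) - v(5, 0) = 14*(1 + 14) - (-29 + 0)² = 14*15 - 1*(-29)² = 210 - 1*841 = 210 - 841 = -631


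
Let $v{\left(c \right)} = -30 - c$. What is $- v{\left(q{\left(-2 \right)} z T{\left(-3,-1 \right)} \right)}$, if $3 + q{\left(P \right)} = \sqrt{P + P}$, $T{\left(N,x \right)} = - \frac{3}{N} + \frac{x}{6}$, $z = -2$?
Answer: $35 - \frac{10 i}{3} \approx 35.0 - 3.3333 i$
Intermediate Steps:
$T{\left(N,x \right)} = - \frac{3}{N} + \frac{x}{6}$ ($T{\left(N,x \right)} = - \frac{3}{N} + x \frac{1}{6} = - \frac{3}{N} + \frac{x}{6}$)
$q{\left(P \right)} = -3 + \sqrt{2} \sqrt{P}$ ($q{\left(P \right)} = -3 + \sqrt{P + P} = -3 + \sqrt{2 P} = -3 + \sqrt{2} \sqrt{P}$)
$- v{\left(q{\left(-2 \right)} z T{\left(-3,-1 \right)} \right)} = - (-30 - \left(-3 + \sqrt{2} \sqrt{-2}\right) \left(-2\right) \left(- \frac{3}{-3} + \frac{1}{6} \left(-1\right)\right)) = - (-30 - \left(-3 + \sqrt{2} i \sqrt{2}\right) \left(-2\right) \left(\left(-3\right) \left(- \frac{1}{3}\right) - \frac{1}{6}\right)) = - (-30 - \left(-3 + 2 i\right) \left(-2\right) \left(1 - \frac{1}{6}\right)) = - (-30 - \left(6 - 4 i\right) \frac{5}{6}) = - (-30 - \left(5 - \frac{10 i}{3}\right)) = - (-35 + \frac{10 i}{3}) = 35 - \frac{10 i}{3}$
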